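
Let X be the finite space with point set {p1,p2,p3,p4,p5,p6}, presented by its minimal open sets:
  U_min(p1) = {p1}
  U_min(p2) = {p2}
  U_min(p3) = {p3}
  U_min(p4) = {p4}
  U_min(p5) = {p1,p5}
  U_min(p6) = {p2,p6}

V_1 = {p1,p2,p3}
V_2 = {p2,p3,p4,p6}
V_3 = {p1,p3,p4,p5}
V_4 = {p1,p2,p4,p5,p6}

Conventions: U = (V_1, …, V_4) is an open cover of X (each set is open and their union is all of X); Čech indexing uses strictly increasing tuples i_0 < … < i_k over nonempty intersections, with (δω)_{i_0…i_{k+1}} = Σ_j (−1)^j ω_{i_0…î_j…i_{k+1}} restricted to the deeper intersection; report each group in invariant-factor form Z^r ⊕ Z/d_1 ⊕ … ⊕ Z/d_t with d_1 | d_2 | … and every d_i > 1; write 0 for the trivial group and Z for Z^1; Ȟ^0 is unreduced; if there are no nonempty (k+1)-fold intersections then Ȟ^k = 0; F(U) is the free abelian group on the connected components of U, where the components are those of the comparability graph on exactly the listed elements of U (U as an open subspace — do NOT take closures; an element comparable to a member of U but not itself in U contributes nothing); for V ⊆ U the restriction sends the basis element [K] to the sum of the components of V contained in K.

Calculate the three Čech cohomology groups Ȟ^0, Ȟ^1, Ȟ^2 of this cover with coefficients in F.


nonempty overlaps:
  V12={p2,p3} V13={p1,p3} V14={p1,p2} V23={p3,p4} V24={p2,p4,p6} V34={p1,p4,p5}
  V123={p3} V124={p2} V134={p1} V234={p4}
components per intersection:
  V1: {p1} {p2} {p3}
  V2: {p2,p6} {p3} {p4}
  V3: {p1,p5} {p3} {p4}
  V4: {p1,p5} {p2,p6} {p4}
  V12: {p2} {p3}
  V13: {p1} {p3}
  V14: {p1} {p2}
  V23: {p3} {p4}
  V24: {p2,p6} {p4}
  V34: {p1,p5} {p4}
  V123: {p3}
  V124: {p2}
  V134: {p1}
  V234: {p4}
C dims 12,12,4; δ0: rk 8, SNF 1^8; δ1: rk 4, SNF 1^4
degree 0: 12−8−0 = 4 → Ȟ^0 ≅ Z^4
degree 1: 12−4−8 = 0 → Ȟ^1 ≅ 0
degree 2: 4−0−4 = 0 → Ȟ^2 ≅ 0

Ȟ^0 ≅ Z^4, Ȟ^1 ≅ 0 and Ȟ^2 ≅ 0


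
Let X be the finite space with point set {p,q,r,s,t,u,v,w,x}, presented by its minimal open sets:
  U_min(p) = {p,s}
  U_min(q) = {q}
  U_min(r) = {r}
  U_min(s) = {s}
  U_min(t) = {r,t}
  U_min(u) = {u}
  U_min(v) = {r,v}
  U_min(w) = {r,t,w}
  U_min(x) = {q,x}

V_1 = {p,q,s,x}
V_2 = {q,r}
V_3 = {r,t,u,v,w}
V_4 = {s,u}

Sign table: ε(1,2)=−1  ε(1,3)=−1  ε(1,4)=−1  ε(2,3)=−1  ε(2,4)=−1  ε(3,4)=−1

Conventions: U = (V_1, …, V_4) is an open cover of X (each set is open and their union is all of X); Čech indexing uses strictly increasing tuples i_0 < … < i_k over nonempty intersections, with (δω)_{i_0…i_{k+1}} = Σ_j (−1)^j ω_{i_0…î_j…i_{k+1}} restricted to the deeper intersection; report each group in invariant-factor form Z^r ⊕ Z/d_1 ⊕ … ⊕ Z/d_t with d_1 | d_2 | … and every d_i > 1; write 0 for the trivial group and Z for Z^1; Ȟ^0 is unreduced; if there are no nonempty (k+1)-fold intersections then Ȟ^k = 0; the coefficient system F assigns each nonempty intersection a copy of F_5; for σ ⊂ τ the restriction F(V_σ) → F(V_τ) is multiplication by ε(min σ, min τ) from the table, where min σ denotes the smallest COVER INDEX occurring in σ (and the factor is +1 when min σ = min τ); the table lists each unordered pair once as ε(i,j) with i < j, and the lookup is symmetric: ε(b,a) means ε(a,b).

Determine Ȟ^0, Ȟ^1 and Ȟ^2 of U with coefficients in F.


Ȟ^0 ≅ Z/5,  Ȟ^1 ≅ Z/5,  Ȟ^2 ≅ 0

nonempty intersections:
  V12={q} V14={s} V23={r} V34={u}
C dims 4,4; δ0: rk_F5 3
Ȟ^0: (4−3)−0=1 ⇒ Z/5
Ȟ^1: (4−0)−3=1 ⇒ Z/5
Ȟ^2: (0−0)−0=0 ⇒ 0


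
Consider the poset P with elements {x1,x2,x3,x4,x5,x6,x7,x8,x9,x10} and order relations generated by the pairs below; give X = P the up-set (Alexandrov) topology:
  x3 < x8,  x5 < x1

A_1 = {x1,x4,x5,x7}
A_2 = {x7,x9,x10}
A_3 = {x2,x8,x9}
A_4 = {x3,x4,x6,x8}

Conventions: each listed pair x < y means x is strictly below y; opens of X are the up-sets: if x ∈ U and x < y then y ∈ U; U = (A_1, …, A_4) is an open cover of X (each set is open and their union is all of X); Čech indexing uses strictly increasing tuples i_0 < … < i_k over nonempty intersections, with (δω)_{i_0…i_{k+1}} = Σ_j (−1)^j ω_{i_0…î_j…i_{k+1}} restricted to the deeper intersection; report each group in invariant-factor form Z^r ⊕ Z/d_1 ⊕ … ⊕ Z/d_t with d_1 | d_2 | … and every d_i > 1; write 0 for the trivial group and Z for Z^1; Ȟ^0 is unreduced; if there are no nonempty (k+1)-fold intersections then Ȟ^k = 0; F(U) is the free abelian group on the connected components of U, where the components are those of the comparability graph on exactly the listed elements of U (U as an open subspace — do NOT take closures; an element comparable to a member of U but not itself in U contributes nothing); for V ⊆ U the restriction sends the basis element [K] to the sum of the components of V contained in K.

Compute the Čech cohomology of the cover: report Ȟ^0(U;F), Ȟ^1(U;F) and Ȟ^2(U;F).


intersection data:
  A12={x7} A14={x4} A23={x9} A34={x8}
components per intersection:
  A1: {x1,x5} {x4} {x7}
  A2: {x7} {x9} {x10}
  A3: {x2} {x8} {x9}
  A4: {x3,x8} {x4} {x6}
  A12: {x7}
  A14: {x4}
  A23: {x9}
  A34: {x8}
C dims 12,4; δ0: rk 4, SNF 1^4
Ȟ^0 = (12 − 4) − 0 = 8, so Ȟ^0 ≅ Z^8
Ȟ^1 = (4 − 0) − 4 = 0, so Ȟ^1 ≅ 0
Ȟ^2 = (0 − 0) − 0 = 0, so Ȟ^2 ≅ 0

Ȟ^0 ≅ Z^8; Ȟ^1 ≅ 0; Ȟ^2 ≅ 0


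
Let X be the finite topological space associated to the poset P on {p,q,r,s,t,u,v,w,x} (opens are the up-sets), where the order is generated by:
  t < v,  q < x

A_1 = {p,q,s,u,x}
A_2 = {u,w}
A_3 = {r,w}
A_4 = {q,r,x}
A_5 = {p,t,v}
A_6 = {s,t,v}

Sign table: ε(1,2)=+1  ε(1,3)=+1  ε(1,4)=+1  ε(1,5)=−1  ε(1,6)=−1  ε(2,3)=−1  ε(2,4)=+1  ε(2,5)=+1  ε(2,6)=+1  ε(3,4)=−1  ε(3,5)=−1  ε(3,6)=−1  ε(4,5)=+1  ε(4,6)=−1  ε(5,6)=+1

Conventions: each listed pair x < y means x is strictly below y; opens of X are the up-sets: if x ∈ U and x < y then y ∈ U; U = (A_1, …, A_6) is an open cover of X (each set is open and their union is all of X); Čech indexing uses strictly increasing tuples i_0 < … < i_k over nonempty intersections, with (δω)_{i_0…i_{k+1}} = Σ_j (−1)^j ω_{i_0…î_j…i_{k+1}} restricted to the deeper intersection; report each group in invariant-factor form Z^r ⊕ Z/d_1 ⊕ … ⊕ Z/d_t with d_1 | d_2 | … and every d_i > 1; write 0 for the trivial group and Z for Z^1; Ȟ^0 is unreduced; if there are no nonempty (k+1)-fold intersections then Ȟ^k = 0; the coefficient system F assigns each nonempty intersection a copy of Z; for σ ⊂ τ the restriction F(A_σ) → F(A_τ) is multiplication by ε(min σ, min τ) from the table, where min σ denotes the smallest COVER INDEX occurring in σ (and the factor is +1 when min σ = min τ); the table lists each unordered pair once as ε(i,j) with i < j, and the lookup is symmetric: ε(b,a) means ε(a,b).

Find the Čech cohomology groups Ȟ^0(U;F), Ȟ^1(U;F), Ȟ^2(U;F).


Ȟ^0(U;F) ≅ Z; Ȟ^1(U;F) ≅ Z^2; Ȟ^2(U;F) ≅ 0

intersection data:
  A12={u} A14={q,x} A15={p} A16={s} A23={w} A34={r} A56={t,v}
C dims 6,7; δ0: rk 5, SNF 1^5
Ȟ^0 = (6 − 5) − 0 = 1, so Ȟ^0 ≅ Z
Ȟ^1 = (7 − 0) − 5 = 2, so Ȟ^1 ≅ Z^2
Ȟ^2 = (0 − 0) − 0 = 0, so Ȟ^2 ≅ 0


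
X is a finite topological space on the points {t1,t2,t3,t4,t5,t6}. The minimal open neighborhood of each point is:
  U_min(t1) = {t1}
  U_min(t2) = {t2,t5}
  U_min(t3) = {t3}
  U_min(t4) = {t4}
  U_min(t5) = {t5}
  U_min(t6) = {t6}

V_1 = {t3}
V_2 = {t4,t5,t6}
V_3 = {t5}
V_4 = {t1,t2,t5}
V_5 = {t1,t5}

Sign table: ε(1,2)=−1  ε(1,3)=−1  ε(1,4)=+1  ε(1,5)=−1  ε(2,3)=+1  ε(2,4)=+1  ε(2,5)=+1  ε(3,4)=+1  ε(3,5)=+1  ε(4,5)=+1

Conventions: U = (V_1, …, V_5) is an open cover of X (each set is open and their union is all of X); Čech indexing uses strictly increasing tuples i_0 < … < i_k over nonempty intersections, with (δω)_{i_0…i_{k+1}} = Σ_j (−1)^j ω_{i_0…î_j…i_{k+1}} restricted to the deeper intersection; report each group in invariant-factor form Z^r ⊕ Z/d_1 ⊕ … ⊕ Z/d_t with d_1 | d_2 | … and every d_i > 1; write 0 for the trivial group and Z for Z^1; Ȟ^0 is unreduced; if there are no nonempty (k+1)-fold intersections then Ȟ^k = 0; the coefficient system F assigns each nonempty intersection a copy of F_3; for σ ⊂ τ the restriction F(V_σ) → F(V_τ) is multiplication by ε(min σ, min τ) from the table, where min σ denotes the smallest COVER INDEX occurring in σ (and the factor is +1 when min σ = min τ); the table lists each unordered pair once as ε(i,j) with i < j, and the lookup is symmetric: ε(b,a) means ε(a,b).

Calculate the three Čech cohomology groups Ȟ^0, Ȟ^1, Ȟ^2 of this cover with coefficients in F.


Ȟ^0 ≅ Z/3 ⊕ Z/3,  Ȟ^1 ≅ 0,  Ȟ^2 ≅ 0

intersection data:
  V23={t5} V24={t5} V25={t5} V34={t5} V35={t5} V45={t1,t5}
  V234={t5} V235={t5} V245={t5} V345={t5}
  V2345={t5}
C dims 5,6,4,1; δ0: rk_F3 3; δ1: rk_F3 3; δ2: rk_F3 1
Ȟ^0 = (5 − 3) − 0 = 2, so Ȟ^0 ≅ Z/3 ⊕ Z/3
Ȟ^1 = (6 − 3) − 3 = 0, so Ȟ^1 ≅ 0
Ȟ^2 = (4 − 1) − 3 = 0, so Ȟ^2 ≅ 0


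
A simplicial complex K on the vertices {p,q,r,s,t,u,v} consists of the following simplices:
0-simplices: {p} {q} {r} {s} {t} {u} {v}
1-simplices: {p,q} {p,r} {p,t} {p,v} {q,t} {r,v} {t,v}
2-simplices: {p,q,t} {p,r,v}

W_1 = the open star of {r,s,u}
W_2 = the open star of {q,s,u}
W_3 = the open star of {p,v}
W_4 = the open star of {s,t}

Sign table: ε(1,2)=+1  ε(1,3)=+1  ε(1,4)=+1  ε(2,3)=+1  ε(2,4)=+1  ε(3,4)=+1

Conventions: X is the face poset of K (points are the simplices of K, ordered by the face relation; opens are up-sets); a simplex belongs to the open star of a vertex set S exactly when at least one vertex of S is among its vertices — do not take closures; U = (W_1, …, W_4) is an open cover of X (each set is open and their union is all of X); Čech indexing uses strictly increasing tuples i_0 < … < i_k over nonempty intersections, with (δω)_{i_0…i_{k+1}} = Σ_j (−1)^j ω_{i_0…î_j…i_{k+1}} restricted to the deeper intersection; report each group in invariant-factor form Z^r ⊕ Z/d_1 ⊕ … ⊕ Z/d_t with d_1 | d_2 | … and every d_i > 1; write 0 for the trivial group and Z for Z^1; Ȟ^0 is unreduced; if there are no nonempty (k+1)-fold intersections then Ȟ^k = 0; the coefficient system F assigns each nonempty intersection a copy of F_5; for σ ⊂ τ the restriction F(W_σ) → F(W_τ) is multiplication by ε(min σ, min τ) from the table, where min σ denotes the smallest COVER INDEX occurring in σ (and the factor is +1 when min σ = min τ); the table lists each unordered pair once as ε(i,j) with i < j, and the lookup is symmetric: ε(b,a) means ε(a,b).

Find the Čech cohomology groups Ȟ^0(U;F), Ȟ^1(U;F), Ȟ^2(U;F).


Ȟ^0 ≅ Z/5, Ȟ^1 ≅ Z/5 and Ȟ^2 ≅ 0

intersection data:
  W1={{r},{s},{u},{p,r},{r,v},{p,r,v}} W2={{q},{s},{u},{p,q},{q,t},{p,q,t}} W3={{p},{v},{p,q},{p,r},{p,t},{p,v},{r,v},{t,v},{p,q,t},{p,r,v}} W4={{s},{t},{p,t},{q,t},{t,v},{p,q,t}}
  W12={{s},{u}} W13={{p,r},{r,v},{p,r,v}} W14={{s}} W23={{p,q},{p,q,t}} W24={{s},{q,t},{p,q,t}} W34={{p,t},{t,v},{p,q,t}}
  W124={{s}} W234={{p,q,t}}
C dims 4,6,2; δ0: rk_F5 3; δ1: rk_F5 2
Ȟ^0 = (4 − 3) − 0 = 1, so Ȟ^0 ≅ Z/5
Ȟ^1 = (6 − 2) − 3 = 1, so Ȟ^1 ≅ Z/5
Ȟ^2 = (2 − 0) − 2 = 0, so Ȟ^2 ≅ 0


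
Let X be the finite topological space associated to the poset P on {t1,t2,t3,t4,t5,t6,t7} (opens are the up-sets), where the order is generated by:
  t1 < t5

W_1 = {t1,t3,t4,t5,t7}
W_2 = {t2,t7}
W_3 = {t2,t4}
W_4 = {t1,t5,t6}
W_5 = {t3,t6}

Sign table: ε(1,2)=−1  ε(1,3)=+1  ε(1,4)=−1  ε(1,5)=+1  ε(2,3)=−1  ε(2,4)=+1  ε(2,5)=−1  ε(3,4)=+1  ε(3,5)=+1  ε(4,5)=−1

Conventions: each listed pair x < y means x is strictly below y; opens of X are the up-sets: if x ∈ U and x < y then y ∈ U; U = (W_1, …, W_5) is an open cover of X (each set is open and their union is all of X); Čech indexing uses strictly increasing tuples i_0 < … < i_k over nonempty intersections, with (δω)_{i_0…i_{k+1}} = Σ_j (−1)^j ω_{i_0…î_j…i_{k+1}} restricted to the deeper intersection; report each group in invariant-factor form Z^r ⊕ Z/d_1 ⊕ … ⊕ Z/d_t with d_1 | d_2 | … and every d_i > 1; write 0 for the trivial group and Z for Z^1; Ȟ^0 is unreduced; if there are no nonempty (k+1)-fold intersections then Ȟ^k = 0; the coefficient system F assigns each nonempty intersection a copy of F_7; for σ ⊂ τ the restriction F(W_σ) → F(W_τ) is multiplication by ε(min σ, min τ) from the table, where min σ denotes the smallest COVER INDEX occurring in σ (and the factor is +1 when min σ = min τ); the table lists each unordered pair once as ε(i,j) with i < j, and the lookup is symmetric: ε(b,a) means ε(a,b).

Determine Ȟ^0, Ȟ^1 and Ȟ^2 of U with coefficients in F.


Ȟ^0 ≅ Z/7, Ȟ^1 ≅ Z/7 ⊕ Z/7 and Ȟ^2 ≅ 0

intersection data:
  W12={t7} W13={t4} W14={t1,t5} W15={t3} W23={t2} W45={t6}
C dims 5,6; δ0: rk_F7 4
Ȟ^0 = (5 − 4) − 0 = 1, so Ȟ^0 ≅ Z/7
Ȟ^1 = (6 − 0) − 4 = 2, so Ȟ^1 ≅ Z/7 ⊕ Z/7
Ȟ^2 = (0 − 0) − 0 = 0, so Ȟ^2 ≅ 0


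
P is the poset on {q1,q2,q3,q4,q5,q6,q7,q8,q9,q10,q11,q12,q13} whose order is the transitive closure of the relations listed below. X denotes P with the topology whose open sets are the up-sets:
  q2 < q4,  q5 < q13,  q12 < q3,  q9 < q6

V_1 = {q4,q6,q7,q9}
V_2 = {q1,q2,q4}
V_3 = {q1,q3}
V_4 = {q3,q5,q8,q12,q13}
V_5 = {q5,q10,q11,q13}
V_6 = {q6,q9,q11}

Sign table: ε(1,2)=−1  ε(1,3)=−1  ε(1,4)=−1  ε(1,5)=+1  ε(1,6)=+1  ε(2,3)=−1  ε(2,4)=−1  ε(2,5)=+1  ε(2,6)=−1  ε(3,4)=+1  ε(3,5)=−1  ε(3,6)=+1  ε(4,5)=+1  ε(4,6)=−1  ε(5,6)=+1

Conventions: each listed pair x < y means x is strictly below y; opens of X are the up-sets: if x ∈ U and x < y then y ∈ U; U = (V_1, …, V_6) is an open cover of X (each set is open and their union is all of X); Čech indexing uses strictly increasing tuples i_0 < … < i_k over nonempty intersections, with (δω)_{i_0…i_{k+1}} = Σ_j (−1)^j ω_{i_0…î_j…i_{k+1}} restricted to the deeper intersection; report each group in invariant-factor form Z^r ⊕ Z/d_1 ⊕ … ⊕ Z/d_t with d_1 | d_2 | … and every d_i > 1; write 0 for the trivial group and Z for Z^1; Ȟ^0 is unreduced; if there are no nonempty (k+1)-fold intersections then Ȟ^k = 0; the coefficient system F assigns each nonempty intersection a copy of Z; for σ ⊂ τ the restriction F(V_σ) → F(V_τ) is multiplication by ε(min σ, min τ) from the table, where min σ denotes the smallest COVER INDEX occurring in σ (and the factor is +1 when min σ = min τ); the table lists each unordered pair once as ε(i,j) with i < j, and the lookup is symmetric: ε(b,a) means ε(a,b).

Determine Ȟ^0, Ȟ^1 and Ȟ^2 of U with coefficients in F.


nonempty overlaps:
  V12={q4} V16={q6,q9} V23={q1} V34={q3} V45={q5,q13} V56={q11}
C dims 6,6; δ0: rk 5, SNF 1^5
degree 0: 6−5−0 = 1 → Ȟ^0 ≅ Z
degree 1: 6−0−5 = 1 → Ȟ^1 ≅ Z
degree 2: 0−0−0 = 0 → Ȟ^2 ≅ 0

Ȟ^0 = Z, Ȟ^1 = Z, Ȟ^2 = 0


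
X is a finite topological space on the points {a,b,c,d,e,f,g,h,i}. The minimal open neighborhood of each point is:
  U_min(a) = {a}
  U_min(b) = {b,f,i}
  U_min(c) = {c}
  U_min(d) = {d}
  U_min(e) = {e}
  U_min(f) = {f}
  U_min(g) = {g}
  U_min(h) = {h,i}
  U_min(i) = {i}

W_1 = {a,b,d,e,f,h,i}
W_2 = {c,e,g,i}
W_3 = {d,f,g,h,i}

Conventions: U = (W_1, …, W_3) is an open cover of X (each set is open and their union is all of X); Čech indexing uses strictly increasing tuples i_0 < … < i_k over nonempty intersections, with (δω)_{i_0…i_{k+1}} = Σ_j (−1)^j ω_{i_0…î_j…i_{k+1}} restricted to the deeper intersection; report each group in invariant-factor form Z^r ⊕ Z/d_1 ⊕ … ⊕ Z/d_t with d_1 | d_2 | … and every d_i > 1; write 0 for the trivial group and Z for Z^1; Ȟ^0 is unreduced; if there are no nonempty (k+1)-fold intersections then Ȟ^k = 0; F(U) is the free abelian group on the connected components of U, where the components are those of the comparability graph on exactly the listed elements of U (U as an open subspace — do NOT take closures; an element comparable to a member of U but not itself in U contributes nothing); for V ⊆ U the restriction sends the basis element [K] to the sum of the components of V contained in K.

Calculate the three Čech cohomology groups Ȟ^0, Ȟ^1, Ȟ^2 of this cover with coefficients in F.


Ȟ^0 ≅ Z^6, Ȟ^1 ≅ 0, Ȟ^2 ≅ 0

intersection data:
  W12={e,i} W13={d,f,h,i} W23={g,i}
  W123={i}
components per intersection:
  W1: {a} {b,f,h,i} {d} {e}
  W2: {c} {e} {g} {i}
  W3: {d} {f} {g} {h,i}
  W12: {e} {i}
  W13: {d} {f} {h,i}
  W23: {g} {i}
  W123: {i}
C dims 12,7,1; δ0: rk 6, SNF 1^6; δ1: rk 1, SNF 1^1
Ȟ^0 = (12 − 6) − 0 = 6, so Ȟ^0 ≅ Z^6
Ȟ^1 = (7 − 1) − 6 = 0, so Ȟ^1 ≅ 0
Ȟ^2 = (1 − 0) − 1 = 0, so Ȟ^2 ≅ 0


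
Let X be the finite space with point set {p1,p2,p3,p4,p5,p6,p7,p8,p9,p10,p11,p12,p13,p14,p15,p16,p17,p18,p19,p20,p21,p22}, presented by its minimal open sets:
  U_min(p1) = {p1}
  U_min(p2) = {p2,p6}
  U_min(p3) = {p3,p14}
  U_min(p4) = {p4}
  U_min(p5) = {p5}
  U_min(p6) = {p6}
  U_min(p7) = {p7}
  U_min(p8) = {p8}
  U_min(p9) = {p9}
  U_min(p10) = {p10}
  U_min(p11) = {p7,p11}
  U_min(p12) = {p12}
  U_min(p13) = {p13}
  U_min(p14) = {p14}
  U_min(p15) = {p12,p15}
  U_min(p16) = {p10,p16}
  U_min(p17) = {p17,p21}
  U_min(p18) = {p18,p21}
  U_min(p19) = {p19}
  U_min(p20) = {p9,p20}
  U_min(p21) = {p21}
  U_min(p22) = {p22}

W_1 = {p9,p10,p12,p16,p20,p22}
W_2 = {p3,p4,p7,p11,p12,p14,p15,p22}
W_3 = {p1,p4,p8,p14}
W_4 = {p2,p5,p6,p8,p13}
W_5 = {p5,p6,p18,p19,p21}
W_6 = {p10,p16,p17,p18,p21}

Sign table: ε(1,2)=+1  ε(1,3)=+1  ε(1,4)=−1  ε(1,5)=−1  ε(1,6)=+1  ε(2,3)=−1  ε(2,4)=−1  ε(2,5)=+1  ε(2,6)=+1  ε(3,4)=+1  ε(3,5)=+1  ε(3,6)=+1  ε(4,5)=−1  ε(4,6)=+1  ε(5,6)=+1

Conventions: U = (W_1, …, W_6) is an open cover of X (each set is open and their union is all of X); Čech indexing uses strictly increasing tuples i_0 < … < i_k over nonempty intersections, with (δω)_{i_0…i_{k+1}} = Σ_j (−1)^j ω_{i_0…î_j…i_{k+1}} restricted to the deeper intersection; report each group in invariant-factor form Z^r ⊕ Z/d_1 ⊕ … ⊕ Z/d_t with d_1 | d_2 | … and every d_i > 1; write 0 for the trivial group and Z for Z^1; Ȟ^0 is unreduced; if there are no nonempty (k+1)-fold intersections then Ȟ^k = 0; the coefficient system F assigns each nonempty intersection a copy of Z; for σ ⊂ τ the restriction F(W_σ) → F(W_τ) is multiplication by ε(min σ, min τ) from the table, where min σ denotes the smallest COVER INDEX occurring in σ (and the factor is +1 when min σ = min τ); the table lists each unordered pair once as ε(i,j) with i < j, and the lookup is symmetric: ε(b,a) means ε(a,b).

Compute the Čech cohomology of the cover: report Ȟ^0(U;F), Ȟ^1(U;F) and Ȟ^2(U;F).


nonempty intersections:
  W12={p12,p22} W16={p10,p16} W23={p4,p14} W34={p8} W45={p5,p6} W56={p18,p21}
C dims 6,6; δ0: rk 5, SNF 1^5
Ȟ^0: (6−5)−0=1 ⇒ Z
Ȟ^1: (6−0)−5=1 ⇒ Z
Ȟ^2: (0−0)−0=0 ⇒ 0

Ȟ^0 = Z,  Ȟ^1 = Z,  Ȟ^2 = 0


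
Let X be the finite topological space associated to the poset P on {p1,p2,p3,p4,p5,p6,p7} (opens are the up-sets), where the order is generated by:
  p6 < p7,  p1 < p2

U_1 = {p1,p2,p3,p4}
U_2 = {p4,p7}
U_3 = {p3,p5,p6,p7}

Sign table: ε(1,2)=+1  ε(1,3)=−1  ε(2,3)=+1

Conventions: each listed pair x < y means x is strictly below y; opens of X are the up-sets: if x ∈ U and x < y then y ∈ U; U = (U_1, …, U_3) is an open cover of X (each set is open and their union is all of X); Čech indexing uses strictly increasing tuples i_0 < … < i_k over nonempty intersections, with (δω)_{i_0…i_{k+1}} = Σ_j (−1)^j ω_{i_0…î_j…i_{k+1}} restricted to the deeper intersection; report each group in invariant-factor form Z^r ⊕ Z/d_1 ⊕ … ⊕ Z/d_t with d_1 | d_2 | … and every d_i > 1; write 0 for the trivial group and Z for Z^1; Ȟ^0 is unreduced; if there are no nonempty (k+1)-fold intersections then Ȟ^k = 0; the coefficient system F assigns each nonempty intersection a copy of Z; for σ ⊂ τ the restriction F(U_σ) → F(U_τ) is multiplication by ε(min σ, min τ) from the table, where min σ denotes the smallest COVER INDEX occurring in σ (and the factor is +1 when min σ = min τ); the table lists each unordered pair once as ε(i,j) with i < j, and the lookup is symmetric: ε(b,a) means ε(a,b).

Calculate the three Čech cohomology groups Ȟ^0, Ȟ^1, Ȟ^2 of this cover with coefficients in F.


nerve simplices:
  U12={p4} U13={p3} U23={p7}
C dims 3,3; δ0: rk 3, SNF 1^2·2
degree 0: 3−3−0 = 0 → Ȟ^0 ≅ 0
degree 1: 3−0−3 = 0 plus torsion [2] → Ȟ^1 ≅ Z/2
degree 2: 0−0−0 = 0 → Ȟ^2 ≅ 0

Ȟ^0(U;F) ≅ 0,  Ȟ^1(U;F) ≅ Z/2,  Ȟ^2(U;F) ≅ 0


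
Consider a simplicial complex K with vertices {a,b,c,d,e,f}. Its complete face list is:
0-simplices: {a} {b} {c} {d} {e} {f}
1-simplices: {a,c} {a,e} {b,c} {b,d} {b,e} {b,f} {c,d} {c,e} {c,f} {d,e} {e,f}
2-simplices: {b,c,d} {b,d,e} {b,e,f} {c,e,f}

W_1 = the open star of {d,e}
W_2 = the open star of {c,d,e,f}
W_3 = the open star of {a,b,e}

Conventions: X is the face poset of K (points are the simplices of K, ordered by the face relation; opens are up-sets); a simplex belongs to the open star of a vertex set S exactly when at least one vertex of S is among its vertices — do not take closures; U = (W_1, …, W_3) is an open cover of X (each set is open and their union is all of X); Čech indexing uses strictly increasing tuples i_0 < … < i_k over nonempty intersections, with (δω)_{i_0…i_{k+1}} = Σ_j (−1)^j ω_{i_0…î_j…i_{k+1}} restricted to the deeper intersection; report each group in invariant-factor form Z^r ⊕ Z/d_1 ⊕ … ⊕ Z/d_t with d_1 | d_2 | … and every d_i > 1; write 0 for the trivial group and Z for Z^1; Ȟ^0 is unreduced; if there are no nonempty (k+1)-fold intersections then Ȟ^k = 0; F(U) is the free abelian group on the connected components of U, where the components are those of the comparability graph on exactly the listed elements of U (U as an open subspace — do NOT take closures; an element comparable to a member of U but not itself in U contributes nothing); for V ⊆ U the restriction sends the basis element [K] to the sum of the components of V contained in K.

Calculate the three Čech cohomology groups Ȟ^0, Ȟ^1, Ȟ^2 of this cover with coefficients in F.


Ȟ^0 = Z,  Ȟ^1 = Z,  Ȟ^2 = 0

nonempty intersections:
  W1={{d},{e},{a,e},{b,d},{b,e},{c,d},{c,e},{d,e},{e,f},{b,c,d},{b,d,e},{b,e,f},{c,e,f}} W2={{c},{d},{e},{f},{a,c},{a,e},{b,c},{b,d},{b,e},{b,f},{c,d},{c,e},{c,f},{d,e},{e,f},{b,c,d},{b,d,e},{b,e,f},{c,e,f}} W3={{a},{b},{e},{a,c},{a,e},{b,c},{b,d},{b,e},{b,f},{c,e},{d,e},{e,f},{b,c,d},{b,d,e},{b,e,f},{c,e,f}}
  W12={{d},{e},{a,e},{b,d},{b,e},{c,d},{c,e},{d,e},{e,f},{b,c,d},{b,d,e},{b,e,f},{c,e,f}} W13={{e},{a,e},{b,d},{b,e},{c,e},{d,e},{e,f},{b,c,d},{b,d,e},{b,e,f},{c,e,f}} W23={{e},{a,c},{a,e},{b,c},{b,d},{b,e},{b,f},{c,e},{d,e},{e,f},{b,c,d},{b,d,e},{b,e,f},{c,e,f}}
  W123={{e},{a,e},{b,d},{b,e},{c,e},{d,e},{e,f},{b,c,d},{b,d,e},{b,e,f},{c,e,f}}
components per intersection:
  W1: {{d},{e},{a,e},{b,d},{b,e},{c,d},{c,e},{d,e},{e,f},{b,c,d},{b,d,e},{b,e,f},{c,e,f}}
  W2: {{c},{d},{e},{f},{a,c},{a,e},{b,c},{b,d},{b,e},{b,f},{c,d},{c,e},{c,f},{d,e},{e,f},{b,c,d},{b,d,e},{b,e,f},{c,e,f}}
  W3: {{a},{b},{e},{a,c},{a,e},{b,c},{b,d},{b,e},{b,f},{c,e},{d,e},{e,f},{b,c,d},{b,d,e},{b,e,f},{c,e,f}}
  W12: {{d},{e},{a,e},{b,d},{b,e},{c,d},{c,e},{d,e},{e,f},{b,c,d},{b,d,e},{b,e,f},{c,e,f}}
  W13: {{e},{a,e},{b,d},{b,e},{c,e},{d,e},{e,f},{b,c,d},{b,d,e},{b,e,f},{c,e,f}}
  W23: {{e},{a,e},{b,c},{b,d},{b,e},{b,f},{c,e},{d,e},{e,f},{b,c,d},{b,d,e},{b,e,f},{c,e,f}} {{a,c}}
  W123: {{e},{a,e},{b,d},{b,e},{c,e},{d,e},{e,f},{b,c,d},{b,d,e},{b,e,f},{c,e,f}}
C dims 3,4,1; δ0: rk 2, SNF 1^2; δ1: rk 1, SNF 1^1
Ȟ^0: (3−2)−0=1 ⇒ Z
Ȟ^1: (4−1)−2=1 ⇒ Z
Ȟ^2: (1−0)−1=0 ⇒ 0


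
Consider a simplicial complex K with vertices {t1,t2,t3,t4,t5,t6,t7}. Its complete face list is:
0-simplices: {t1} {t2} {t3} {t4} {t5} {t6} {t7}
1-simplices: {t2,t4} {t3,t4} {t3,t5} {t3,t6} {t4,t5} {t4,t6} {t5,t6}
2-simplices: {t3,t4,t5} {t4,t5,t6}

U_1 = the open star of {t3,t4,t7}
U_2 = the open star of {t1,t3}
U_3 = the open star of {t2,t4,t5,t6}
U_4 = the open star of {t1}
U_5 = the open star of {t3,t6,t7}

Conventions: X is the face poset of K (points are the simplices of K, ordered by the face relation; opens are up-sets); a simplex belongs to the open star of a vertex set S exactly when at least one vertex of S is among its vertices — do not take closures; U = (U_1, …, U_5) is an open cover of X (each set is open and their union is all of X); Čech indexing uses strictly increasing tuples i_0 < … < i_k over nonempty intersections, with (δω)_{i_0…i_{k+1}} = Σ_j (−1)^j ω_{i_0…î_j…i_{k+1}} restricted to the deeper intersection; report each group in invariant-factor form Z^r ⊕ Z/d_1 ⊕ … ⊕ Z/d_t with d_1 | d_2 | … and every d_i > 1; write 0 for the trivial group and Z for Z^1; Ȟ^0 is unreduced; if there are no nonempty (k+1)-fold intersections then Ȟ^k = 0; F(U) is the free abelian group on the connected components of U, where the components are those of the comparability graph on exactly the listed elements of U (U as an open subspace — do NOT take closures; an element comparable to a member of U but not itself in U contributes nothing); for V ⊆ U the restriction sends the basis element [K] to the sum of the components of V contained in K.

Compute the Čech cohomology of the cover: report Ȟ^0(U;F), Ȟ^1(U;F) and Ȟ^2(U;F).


cover nerve:
  U1={{t3},{t4},{t7},{t2,t4},{t3,t4},{t3,t5},{t3,t6},{t4,t5},{t4,t6},{t3,t4,t5},{t4,t5,t6}} U2={{t1},{t3},{t3,t4},{t3,t5},{t3,t6},{t3,t4,t5}} U3={{t2},{t4},{t5},{t6},{t2,t4},{t3,t4},{t3,t5},{t3,t6},{t4,t5},{t4,t6},{t5,t6},{t3,t4,t5},{t4,t5,t6}} U4={{t1}} U5={{t3},{t6},{t7},{t3,t4},{t3,t5},{t3,t6},{t4,t6},{t5,t6},{t3,t4,t5},{t4,t5,t6}}
  U12={{t3},{t3,t4},{t3,t5},{t3,t6},{t3,t4,t5}} U13={{t4},{t2,t4},{t3,t4},{t3,t5},{t3,t6},{t4,t5},{t4,t6},{t3,t4,t5},{t4,t5,t6}} U15={{t3},{t7},{t3,t4},{t3,t5},{t3,t6},{t4,t6},{t3,t4,t5},{t4,t5,t6}} U23={{t3,t4},{t3,t5},{t3,t6},{t3,t4,t5}} U24={{t1}} U25={{t3},{t3,t4},{t3,t5},{t3,t6},{t3,t4,t5}} U35={{t6},{t3,t4},{t3,t5},{t3,t6},{t4,t6},{t5,t6},{t3,t4,t5},{t4,t5,t6}}
  U123={{t3,t4},{t3,t5},{t3,t6},{t3,t4,t5}} U125={{t3},{t3,t4},{t3,t5},{t3,t6},{t3,t4,t5}} U135={{t3,t4},{t3,t5},{t3,t6},{t4,t6},{t3,t4,t5},{t4,t5,t6}} U235={{t3,t4},{t3,t5},{t3,t6},{t3,t4,t5}}
  U1235={{t3,t4},{t3,t5},{t3,t6},{t3,t4,t5}}
components per intersection:
  U1: {{t3},{t4},{t2,t4},{t3,t4},{t3,t5},{t3,t6},{t4,t5},{t4,t6},{t3,t4,t5},{t4,t5,t6}} {{t7}}
  U2: {{t1}} {{t3},{t3,t4},{t3,t5},{t3,t6},{t3,t4,t5}}
  U3: {{t2},{t4},{t5},{t6},{t2,t4},{t3,t4},{t3,t5},{t3,t6},{t4,t5},{t4,t6},{t5,t6},{t3,t4,t5},{t4,t5,t6}}
  U4: {{t1}}
  U5: {{t3},{t6},{t3,t4},{t3,t5},{t3,t6},{t4,t6},{t5,t6},{t3,t4,t5},{t4,t5,t6}} {{t7}}
  U12: {{t3},{t3,t4},{t3,t5},{t3,t6},{t3,t4,t5}}
  U13: {{t4},{t2,t4},{t3,t4},{t3,t5},{t4,t5},{t4,t6},{t3,t4,t5},{t4,t5,t6}} {{t3,t6}}
  U15: {{t3},{t3,t4},{t3,t5},{t3,t6},{t3,t4,t5}} {{t7}} {{t4,t6},{t4,t5,t6}}
  U23: {{t3,t4},{t3,t5},{t3,t4,t5}} {{t3,t6}}
  U24: {{t1}}
  U25: {{t3},{t3,t4},{t3,t5},{t3,t6},{t3,t4,t5}}
  U35: {{t6},{t3,t6},{t4,t6},{t5,t6},{t4,t5,t6}} {{t3,t4},{t3,t5},{t3,t4,t5}}
  U123: {{t3,t4},{t3,t5},{t3,t4,t5}} {{t3,t6}}
  U125: {{t3},{t3,t4},{t3,t5},{t3,t6},{t3,t4,t5}}
  U135: {{t3,t4},{t3,t5},{t3,t4,t5}} {{t3,t6}} {{t4,t6},{t4,t5,t6}}
  U235: {{t3,t4},{t3,t5},{t3,t4,t5}} {{t3,t6}}
  U1235: {{t3,t4},{t3,t5},{t3,t4,t5}} {{t3,t6}}
C dims 8,12,8,2; δ0: rk 5, SNF 1^5; δ1: rk 6, SNF 1^6; δ2: rk 2, SNF 1^2
Ȟ^0: (8−5)−0=3 ⇒ Z^3
Ȟ^1: (12−6)−5=1 ⇒ Z
Ȟ^2: (8−2)−6=0 ⇒ 0

Ȟ^0(U;F) ≅ Z^3,  Ȟ^1(U;F) ≅ Z,  Ȟ^2(U;F) ≅ 0


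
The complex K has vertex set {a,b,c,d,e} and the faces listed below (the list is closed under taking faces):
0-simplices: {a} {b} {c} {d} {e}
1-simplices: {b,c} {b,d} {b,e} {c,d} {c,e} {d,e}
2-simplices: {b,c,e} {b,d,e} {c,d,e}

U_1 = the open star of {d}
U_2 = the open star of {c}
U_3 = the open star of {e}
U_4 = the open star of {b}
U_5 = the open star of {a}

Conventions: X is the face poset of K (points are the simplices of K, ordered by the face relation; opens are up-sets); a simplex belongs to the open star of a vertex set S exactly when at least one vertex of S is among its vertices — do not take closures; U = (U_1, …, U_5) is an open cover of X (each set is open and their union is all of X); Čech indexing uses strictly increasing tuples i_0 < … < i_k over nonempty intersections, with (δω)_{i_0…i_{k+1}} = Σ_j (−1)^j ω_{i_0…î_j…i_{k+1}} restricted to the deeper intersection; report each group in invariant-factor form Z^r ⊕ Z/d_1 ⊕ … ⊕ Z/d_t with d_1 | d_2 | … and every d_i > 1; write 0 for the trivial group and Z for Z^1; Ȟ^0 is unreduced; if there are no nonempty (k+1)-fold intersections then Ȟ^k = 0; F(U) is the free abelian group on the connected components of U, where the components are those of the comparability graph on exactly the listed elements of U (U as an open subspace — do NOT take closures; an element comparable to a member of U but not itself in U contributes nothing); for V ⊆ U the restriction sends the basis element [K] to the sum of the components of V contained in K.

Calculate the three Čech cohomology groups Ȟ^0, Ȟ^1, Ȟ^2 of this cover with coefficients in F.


nerve simplices:
  U1={{d},{b,d},{c,d},{d,e},{b,d,e},{c,d,e}} U2={{c},{b,c},{c,d},{c,e},{b,c,e},{c,d,e}} U3={{e},{b,e},{c,e},{d,e},{b,c,e},{b,d,e},{c,d,e}} U4={{b},{b,c},{b,d},{b,e},{b,c,e},{b,d,e}} U5={{a}}
  U12={{c,d},{c,d,e}} U13={{d,e},{b,d,e},{c,d,e}} U14={{b,d},{b,d,e}} U23={{c,e},{b,c,e},{c,d,e}} U24={{b,c},{b,c,e}} U34={{b,e},{b,c,e},{b,d,e}}
  U123={{c,d,e}} U134={{b,d,e}} U234={{b,c,e}}
components per intersection:
  U1: {{d},{b,d},{c,d},{d,e},{b,d,e},{c,d,e}}
  U2: {{c},{b,c},{c,d},{c,e},{b,c,e},{c,d,e}}
  U3: {{e},{b,e},{c,e},{d,e},{b,c,e},{b,d,e},{c,d,e}}
  U4: {{b},{b,c},{b,d},{b,e},{b,c,e},{b,d,e}}
  U5: {{a}}
  U12: {{c,d},{c,d,e}}
  U13: {{d,e},{b,d,e},{c,d,e}}
  U14: {{b,d},{b,d,e}}
  U23: {{c,e},{b,c,e},{c,d,e}}
  U24: {{b,c},{b,c,e}}
  U34: {{b,e},{b,c,e},{b,d,e}}
  U123: {{c,d,e}}
  U134: {{b,d,e}}
  U234: {{b,c,e}}
C dims 5,6,3; δ0: rk 3, SNF 1^3; δ1: rk 3, SNF 1^3
degree 0: 5−3−0 = 2 → Ȟ^0 ≅ Z^2
degree 1: 6−3−3 = 0 → Ȟ^1 ≅ 0
degree 2: 3−0−3 = 0 → Ȟ^2 ≅ 0

Ȟ^0 = Z^2, Ȟ^1 = 0, Ȟ^2 = 0


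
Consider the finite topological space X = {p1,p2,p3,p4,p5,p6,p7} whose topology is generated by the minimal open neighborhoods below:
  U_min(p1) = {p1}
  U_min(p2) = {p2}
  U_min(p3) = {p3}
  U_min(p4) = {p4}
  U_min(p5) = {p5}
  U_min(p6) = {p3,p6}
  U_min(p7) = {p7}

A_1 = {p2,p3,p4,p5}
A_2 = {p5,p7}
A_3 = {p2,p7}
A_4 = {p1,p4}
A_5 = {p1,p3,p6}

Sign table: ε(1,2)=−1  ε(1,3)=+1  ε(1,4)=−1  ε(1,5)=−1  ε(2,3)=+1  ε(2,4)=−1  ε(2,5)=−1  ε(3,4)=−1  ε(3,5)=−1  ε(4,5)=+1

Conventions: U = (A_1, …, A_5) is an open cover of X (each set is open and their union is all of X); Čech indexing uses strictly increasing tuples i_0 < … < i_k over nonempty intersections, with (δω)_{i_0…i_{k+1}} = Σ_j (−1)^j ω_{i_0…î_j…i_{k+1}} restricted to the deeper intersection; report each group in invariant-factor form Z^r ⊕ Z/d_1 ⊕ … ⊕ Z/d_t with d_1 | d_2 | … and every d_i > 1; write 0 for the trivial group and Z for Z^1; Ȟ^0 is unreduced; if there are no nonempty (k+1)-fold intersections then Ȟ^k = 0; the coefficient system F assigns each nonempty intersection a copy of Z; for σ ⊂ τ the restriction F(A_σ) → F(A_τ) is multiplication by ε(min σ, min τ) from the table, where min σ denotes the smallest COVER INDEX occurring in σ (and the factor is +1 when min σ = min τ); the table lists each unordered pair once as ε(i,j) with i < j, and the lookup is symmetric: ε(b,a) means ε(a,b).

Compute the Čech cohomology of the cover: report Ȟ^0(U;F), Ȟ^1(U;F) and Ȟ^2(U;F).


Ȟ^0 ≅ 0,  Ȟ^1 ≅ Z ⊕ Z/2,  Ȟ^2 ≅ 0

nonempty intersections:
  A12={p5} A13={p2} A14={p4} A15={p3} A23={p7} A45={p1}
C dims 5,6; δ0: rk 5, SNF 1^4·2
Ȟ^0: (5−5)−0=0 ⇒ 0
Ȟ^1: (6−0)−5=1 plus torsion [2] ⇒ Z ⊕ Z/2
Ȟ^2: (0−0)−0=0 ⇒ 0


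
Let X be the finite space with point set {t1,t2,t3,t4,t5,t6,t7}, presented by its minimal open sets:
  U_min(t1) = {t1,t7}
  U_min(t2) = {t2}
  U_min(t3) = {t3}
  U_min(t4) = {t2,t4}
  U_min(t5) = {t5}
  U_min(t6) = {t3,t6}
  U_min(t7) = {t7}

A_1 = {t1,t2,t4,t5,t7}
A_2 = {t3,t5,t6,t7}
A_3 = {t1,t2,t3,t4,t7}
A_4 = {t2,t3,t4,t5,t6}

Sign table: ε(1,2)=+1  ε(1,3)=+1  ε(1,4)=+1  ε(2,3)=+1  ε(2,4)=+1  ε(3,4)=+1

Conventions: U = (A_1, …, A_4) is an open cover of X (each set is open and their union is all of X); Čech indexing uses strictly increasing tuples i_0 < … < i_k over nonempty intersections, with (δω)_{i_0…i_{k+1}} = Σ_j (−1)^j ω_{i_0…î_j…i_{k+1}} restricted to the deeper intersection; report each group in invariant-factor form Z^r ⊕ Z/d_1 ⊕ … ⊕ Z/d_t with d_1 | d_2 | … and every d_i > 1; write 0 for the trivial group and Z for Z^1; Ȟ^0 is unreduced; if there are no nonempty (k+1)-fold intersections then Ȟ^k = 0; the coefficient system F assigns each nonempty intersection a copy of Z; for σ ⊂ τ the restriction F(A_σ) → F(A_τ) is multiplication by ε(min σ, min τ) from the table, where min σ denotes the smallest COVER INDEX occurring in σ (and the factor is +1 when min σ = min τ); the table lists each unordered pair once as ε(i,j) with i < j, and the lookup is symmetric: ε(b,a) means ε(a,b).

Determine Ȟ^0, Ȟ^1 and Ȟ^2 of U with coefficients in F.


nonempty overlaps:
  A12={t5,t7} A13={t1,t2,t4,t7} A14={t2,t4,t5} A23={t3,t7} A24={t3,t5,t6} A34={t2,t3,t4}
  A123={t7} A124={t5} A134={t2,t4} A234={t3}
C dims 4,6,4; δ0: rk 3, SNF 1^3; δ1: rk 3, SNF 1^3
degree 0: 4−3−0 = 1 → Ȟ^0 ≅ Z
degree 1: 6−3−3 = 0 → Ȟ^1 ≅ 0
degree 2: 4−0−3 = 1 → Ȟ^2 ≅ Z

Ȟ^0 ≅ Z, Ȟ^1 ≅ 0, Ȟ^2 ≅ Z


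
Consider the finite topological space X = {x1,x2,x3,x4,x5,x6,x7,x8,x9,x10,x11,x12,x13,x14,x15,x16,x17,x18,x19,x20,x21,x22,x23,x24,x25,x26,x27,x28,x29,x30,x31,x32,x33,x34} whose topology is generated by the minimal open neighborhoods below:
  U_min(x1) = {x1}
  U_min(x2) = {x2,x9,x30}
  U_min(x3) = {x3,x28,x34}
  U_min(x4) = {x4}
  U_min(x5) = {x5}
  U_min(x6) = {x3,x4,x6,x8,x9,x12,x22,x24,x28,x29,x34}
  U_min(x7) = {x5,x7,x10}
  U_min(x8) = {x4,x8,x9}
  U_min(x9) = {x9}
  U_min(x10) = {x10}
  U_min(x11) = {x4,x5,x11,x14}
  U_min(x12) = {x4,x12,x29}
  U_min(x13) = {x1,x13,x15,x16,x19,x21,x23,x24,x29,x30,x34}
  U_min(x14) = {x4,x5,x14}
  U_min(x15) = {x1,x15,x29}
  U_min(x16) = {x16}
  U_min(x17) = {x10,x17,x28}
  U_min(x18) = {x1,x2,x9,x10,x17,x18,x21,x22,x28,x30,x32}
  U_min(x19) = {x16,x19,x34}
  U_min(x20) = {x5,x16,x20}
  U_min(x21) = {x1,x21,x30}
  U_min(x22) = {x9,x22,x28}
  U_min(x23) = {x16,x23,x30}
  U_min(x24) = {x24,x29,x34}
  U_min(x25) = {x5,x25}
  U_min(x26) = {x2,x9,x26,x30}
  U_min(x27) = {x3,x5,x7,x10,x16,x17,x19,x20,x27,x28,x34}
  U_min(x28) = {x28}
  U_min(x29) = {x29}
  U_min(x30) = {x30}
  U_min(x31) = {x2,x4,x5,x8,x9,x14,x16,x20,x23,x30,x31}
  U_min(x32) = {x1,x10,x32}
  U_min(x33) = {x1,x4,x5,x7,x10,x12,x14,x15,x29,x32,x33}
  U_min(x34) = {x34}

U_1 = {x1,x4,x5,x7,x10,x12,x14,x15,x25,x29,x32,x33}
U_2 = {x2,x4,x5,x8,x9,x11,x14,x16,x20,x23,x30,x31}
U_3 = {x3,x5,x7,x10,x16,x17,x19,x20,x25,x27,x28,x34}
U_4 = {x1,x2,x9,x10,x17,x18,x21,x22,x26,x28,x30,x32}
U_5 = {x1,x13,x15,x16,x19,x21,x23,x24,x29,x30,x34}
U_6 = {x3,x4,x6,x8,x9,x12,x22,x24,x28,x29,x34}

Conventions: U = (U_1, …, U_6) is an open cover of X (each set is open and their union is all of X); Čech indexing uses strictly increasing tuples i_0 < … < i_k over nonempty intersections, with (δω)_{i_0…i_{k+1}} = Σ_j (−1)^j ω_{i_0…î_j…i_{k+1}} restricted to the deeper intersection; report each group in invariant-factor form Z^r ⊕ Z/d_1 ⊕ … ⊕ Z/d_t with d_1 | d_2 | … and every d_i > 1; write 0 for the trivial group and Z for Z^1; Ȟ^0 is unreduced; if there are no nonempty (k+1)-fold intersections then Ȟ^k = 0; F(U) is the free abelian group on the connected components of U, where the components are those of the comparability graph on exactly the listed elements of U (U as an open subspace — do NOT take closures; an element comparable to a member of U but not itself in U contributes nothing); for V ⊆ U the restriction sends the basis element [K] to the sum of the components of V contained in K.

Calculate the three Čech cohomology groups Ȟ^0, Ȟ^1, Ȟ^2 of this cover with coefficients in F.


nerve of the cover:
  U12={x4,x5,x14} U13={x5,x7,x10,x25} U14={x1,x10,x32} U15={x1,x15,x29} U16={x4,x12,x29} U23={x5,x16,x20} U24={x2,x9,x30} U25={x16,x23,x30} U26={x4,x8,x9} U34={x10,x17,x28} U35={x16,x19,x34} U36={x3,x28,x34} U45={x1,x21,x30} U46={x9,x22,x28} U56={x24,x29,x34}
  U123={x5} U126={x4} U134={x10} U145={x1} U156={x29} U235={x16} U245={x30} U246={x9} U346={x28} U356={x34}
components per intersection:
  U1: {x1,x4,x5,x7,x10,x12,x14,x15,x25,x29,x32,x33}
  U2: {x2,x4,x5,x8,x9,x11,x14,x16,x20,x23,x30,x31}
  U3: {x3,x5,x7,x10,x16,x17,x19,x20,x25,x27,x28,x34}
  U4: {x1,x2,x9,x10,x17,x18,x21,x22,x26,x28,x30,x32}
  U5: {x1,x13,x15,x16,x19,x21,x23,x24,x29,x30,x34}
  U6: {x3,x4,x6,x8,x9,x12,x22,x24,x28,x29,x34}
  U12: {x4,x5,x14}
  U13: {x5,x7,x10,x25}
  U14: {x1,x10,x32}
  U15: {x1,x15,x29}
  U16: {x4,x12,x29}
  U23: {x5,x16,x20}
  U24: {x2,x9,x30}
  U25: {x16,x23,x30}
  U26: {x4,x8,x9}
  U34: {x10,x17,x28}
  U35: {x16,x19,x34}
  U36: {x3,x28,x34}
  U45: {x1,x21,x30}
  U46: {x9,x22,x28}
  U56: {x24,x29,x34}
  U123: {x5}
  U126: {x4}
  U134: {x10}
  U145: {x1}
  U156: {x29}
  U235: {x16}
  U245: {x30}
  U246: {x9}
  U346: {x28}
  U356: {x34}
C dims 6,15,10; δ0: rk 5, SNF 1^5; δ1: rk 10, SNF 1^9·2
Ȟ^0 = (6 − 5) − 0 = 1, so Ȟ^0 ≅ Z
Ȟ^1 = (15 − 10) − 5 = 0, so Ȟ^1 ≅ 0
Ȟ^2 = (10 − 0) − 10 = 0 plus torsion [2], so Ȟ^2 ≅ Z/2

Ȟ^0(U;F) ≅ Z; Ȟ^1(U;F) ≅ 0; Ȟ^2(U;F) ≅ Z/2


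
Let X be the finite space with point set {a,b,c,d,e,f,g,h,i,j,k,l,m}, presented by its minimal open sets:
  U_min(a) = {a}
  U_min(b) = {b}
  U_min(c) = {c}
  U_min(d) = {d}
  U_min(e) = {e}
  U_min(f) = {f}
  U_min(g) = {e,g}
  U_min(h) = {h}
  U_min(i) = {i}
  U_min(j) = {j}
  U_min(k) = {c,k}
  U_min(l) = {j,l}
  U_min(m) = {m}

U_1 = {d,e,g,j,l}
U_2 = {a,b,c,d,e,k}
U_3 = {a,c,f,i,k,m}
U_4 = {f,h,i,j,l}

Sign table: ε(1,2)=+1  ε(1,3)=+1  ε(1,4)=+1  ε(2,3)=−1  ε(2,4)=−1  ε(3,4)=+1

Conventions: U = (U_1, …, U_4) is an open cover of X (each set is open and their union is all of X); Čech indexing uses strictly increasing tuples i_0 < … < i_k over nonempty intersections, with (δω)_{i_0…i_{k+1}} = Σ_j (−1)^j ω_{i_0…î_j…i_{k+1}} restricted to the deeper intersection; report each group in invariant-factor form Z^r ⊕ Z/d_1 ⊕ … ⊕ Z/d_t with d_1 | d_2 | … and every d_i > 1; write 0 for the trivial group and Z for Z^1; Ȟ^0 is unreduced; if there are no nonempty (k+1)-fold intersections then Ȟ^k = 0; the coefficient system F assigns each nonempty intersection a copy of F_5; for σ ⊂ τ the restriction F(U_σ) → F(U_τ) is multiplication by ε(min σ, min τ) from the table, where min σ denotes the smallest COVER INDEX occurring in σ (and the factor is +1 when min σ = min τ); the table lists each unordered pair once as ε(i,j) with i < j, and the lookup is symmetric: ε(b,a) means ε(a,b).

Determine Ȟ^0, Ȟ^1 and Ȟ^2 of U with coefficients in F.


Ȟ^0 = 0,  Ȟ^1 = 0,  Ȟ^2 = 0

intersection data:
  U12={d,e} U14={j,l} U23={a,c,k} U34={f,i}
C dims 4,4; δ0: rk_F5 4
Ȟ^0 = (4 − 4) − 0 = 0, so Ȟ^0 ≅ 0
Ȟ^1 = (4 − 0) − 4 = 0, so Ȟ^1 ≅ 0
Ȟ^2 = (0 − 0) − 0 = 0, so Ȟ^2 ≅ 0


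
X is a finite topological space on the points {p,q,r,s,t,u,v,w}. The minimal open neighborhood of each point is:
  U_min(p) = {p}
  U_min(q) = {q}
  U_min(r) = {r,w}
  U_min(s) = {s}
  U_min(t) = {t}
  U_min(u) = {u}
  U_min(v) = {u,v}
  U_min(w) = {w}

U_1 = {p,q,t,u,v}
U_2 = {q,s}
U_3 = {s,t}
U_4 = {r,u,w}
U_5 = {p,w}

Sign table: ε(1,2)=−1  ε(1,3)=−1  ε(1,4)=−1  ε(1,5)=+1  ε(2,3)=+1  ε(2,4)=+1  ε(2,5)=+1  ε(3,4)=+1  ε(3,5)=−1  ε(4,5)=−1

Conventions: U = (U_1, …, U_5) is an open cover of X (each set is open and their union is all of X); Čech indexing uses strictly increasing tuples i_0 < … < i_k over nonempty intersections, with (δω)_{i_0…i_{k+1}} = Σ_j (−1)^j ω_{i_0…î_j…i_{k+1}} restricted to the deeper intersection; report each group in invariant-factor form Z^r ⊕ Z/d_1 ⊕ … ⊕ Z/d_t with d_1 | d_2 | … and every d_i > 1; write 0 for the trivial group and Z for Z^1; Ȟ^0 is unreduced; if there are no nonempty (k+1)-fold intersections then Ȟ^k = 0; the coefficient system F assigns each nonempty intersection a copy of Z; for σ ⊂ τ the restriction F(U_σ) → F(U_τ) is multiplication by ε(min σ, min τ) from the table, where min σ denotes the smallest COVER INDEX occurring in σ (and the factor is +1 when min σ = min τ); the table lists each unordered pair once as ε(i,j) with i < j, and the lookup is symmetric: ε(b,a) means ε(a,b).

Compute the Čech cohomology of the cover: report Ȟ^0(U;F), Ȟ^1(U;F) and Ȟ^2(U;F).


Ȟ^0(U;F) ≅ Z,  Ȟ^1(U;F) ≅ Z^2,  Ȟ^2(U;F) ≅ 0

intersection data:
  U12={q} U13={t} U14={u} U15={p} U23={s} U45={w}
C dims 5,6; δ0: rk 4, SNF 1^4
Ȟ^0 = (5 − 4) − 0 = 1, so Ȟ^0 ≅ Z
Ȟ^1 = (6 − 0) − 4 = 2, so Ȟ^1 ≅ Z^2
Ȟ^2 = (0 − 0) − 0 = 0, so Ȟ^2 ≅ 0
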